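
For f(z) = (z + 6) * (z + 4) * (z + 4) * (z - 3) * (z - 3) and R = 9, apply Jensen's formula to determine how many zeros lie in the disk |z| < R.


Jensen's formula: (1/2pi)*integral log|f(Re^it)|dt = log|f(0)| + sum_{|a_k|<R} log(R/|a_k|)
Step 1: f(0) = 6 * 4 * 4 * (-3) * (-3) = 864
Step 2: log|f(0)| = log|-6| + log|-4| + log|-4| + log|3| + log|3| = 6.7616
Step 3: Zeros inside |z| < 9: -6, -4, -4, 3, 3
Step 4: Jensen sum = log(9/6) + log(9/4) + log(9/4) + log(9/3) + log(9/3) = 4.2246
Step 5: n(R) = number of terms in the Jensen sum = count of zeros inside |z| < 9 = 5

5


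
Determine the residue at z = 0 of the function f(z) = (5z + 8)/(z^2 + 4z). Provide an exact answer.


Step 1: Q(z) = z^2 + 4z = (z)(z + 4)
Step 2: Q'(z) = 2z + 4
Step 3: Q'(0) = 4, P(0) = 8
Step 4: Res = P(0)/Q'(0) = 8/4 = 2

2


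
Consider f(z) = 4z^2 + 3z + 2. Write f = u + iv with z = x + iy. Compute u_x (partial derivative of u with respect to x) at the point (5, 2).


Step 1: f(z) = 4(x+iy)^2 + 3(x+iy) + 2
Step 2: u = 4(x^2 - y^2) + 3x + 2
Step 3: u_x = 8x + 3
Step 4: At (5, 2): u_x = 40 + 3 = 43

43


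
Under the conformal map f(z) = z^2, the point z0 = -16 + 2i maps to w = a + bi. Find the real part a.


Step 1: z0 = -16 + 2i
Step 2: z0^2 = (-16)^2 - 2^2 - 64i
Step 3: real part = 256 - 4 = 252

252


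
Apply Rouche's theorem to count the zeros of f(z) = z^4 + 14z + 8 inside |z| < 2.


Step 1: On |z| = 2 the three terms have sizes |z^4| = 2^4 = 16, |14z| = 14*2 = 28, |8| = 8
Step 2: The dominant term is g(z) = 14z; let h(z) = z^4 + 8 so f = g + h
Step 3: On |z| = 2: |g| = 28 and |h| <= 16 + 8 = 24
Step 4: Since 28 > 24, |h| < |g| on |z| = 2, so by Rouche f has the same number of zeros as g inside |z| < 2
Step 5: g(z) = 14z has 1 zero (at the origin, multiplicity 1) inside |z| < 2. Answer = 1

1


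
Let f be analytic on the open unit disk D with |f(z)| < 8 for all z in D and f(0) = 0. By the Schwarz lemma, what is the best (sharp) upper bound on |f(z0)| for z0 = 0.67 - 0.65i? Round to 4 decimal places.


Step 1: g = f/8 maps D -> D with g(0) = 0, so by the Schwarz lemma |g(z)| <= |z|, i.e. |f(z)| <= 8|z|; this is sharp (f(z) = 8z).
Step 2: |z0|^2 = 0.67^2 + (-0.65)^2 = 0.8714
Step 3: |z0| = sqrt(0.8714) = 0.933488
Step 4: Best bound = 8 * |z0| = 8 * 0.933488 = 7.4679

7.4679


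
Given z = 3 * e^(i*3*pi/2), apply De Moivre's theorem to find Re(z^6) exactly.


Step 1: By De Moivre's theorem, z^6 = 3^6 * e^(i*6*3*pi/2) = 729 * (cos(9*pi) + i*sin(9*pi))
Step 2: |z|^6 = 3^6 = 729
Step 3: Reduce the angle mod 2*pi: 9*pi - 8*pi = pi
Step 4: cos(pi) = -1
Step 5: Re(z^6) = 729 * (-1) = -729

-729


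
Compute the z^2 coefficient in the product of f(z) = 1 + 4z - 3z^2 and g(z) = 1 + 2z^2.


Step 1: z^2 term in f*g comes from: (1)*(2z^2) + (4z)*(0) + (-3z^2)*(1)
Step 2: = 2 + 0 - 3
Step 3: = -1

-1


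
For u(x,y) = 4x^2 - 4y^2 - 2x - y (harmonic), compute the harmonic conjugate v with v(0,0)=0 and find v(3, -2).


Step 1: v_x = -u_y = 8y + 1
Step 2: v_y = u_x = 8x - 2
Step 3: v = 8xy + x - 2y + C
Step 4: v(0,0) = 0 => C = 0
Step 5: v(3, -2) = -41

-41


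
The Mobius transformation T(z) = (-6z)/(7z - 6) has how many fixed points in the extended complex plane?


Step 1: Fixed points satisfy T(z) = z
Step 2: 7z^2 = 0
Step 3: Discriminant = 0^2 - 4*7*0 = 0
Step 4: Number of fixed points = 1

1


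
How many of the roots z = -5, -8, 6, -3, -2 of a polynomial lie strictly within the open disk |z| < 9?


Step 1: Check each root:
  z = -5: |-5| = 5 < 9
  z = -8: |-8| = 8 < 9
  z = 6: |6| = 6 < 9
  z = -3: |-3| = 3 < 9
  z = -2: |-2| = 2 < 9
Step 2: Count = 5

5


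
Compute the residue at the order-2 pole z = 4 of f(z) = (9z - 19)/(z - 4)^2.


Step 1: Pole of order 2 at z = 4
Step 2: Res = lim d/dz [(z - 4)^2 * f(z)] as z -> 4
Step 3: (z - 4)^2 * f(z) = 9z - 19
Step 4: d/dz[9z - 19] = 9

9


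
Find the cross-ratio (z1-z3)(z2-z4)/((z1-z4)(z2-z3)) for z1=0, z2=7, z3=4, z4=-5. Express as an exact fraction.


Step 1: (z1-z3)(z2-z4) = (-4) * 12 = -48
Step 2: (z1-z4)(z2-z3) = 5 * 3 = 15
Step 3: Cross-ratio = -48/15 = -16/5

-16/5


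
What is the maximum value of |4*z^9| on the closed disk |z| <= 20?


Step 1: On |z| = 20, |f(z)| = 4 * |z|^9 = 4 * 20^9
Step 2: By maximum modulus principle, maximum is on boundary.
Step 3: Maximum = 4 * 512000000000 = 2048000000000

2048000000000


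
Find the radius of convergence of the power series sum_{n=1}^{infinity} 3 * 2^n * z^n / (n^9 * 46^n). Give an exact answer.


Step 1: General term a_n = 3 * 2^n / (n^9 * 46^n)
Step 2: By the root test, |a_n|^(1/n) = 3^(1/n) * 2 / (n^(9/n) * 46) -> 2/46 as n -> infinity (since 3^(1/n) -> 1 and n^(9/n) -> 1)
Step 3: R = 1/lim|a_n|^(1/n) = 46/2 = 23

23


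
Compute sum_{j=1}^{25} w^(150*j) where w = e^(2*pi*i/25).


Step 1: The sum sum_{j=1}^{n} w^(k*j) equals n if n | k, else 0.
Step 2: Here n = 25, k = 150
Step 3: Does n divide k? 25 | 150 -> True
Step 4: Sum = 25

25


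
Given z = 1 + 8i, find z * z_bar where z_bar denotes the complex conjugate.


Step 1: conj(z) = 1 - 8i
Step 2: z * conj(z) = 1^2 + 8^2
Step 3: = 1 + 64 = 65

65


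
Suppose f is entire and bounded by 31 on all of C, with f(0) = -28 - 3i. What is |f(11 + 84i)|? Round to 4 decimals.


Step 1: By Liouville's theorem, a bounded entire function is constant.
Step 2: f(z) = f(0) = -28 - 3i for all z.
Step 3: |f(w)| = |-28 - 3i| = sqrt(784 + 9)
Step 4: = 28.1603

28.1603


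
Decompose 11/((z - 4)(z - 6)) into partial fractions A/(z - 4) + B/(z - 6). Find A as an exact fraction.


Step 1: Multiply both sides by (z - 4) and set z = 4
Step 2: A = 11 / (4 - 6)
Step 3: A = 11 / (-2)
Step 4: A = -11/2

-11/2


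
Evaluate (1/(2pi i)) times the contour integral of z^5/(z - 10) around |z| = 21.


Step 1: f(z) = z^5, a = 10 is inside |z| = 21
Step 2: By Cauchy integral formula: (1/(2pi*i)) * integral = f(a)
Step 3: f(10) = 10^5 = 100000

100000


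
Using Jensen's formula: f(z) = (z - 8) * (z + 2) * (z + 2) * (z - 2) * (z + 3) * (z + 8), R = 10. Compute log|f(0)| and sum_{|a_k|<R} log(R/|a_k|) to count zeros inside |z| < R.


Jensen's formula: (1/2pi)*integral log|f(Re^it)|dt = log|f(0)| + sum_{|a_k|<R} log(R/|a_k|)
Step 1: f(0) = (-8) * 2 * 2 * (-2) * 3 * 8 = 1536
Step 2: log|f(0)| = log|8| + log|-2| + log|-2| + log|2| + log|-3| + log|-8| = 7.3369
Step 3: Zeros inside |z| < 10: 8, -2, -2, 2, -3, -8
Step 4: Jensen sum = log(10/8) + log(10/2) + log(10/2) + log(10/2) + log(10/3) + log(10/8) = 6.4786
Step 5: n(R) = number of terms in the Jensen sum = count of zeros inside |z| < 10 = 6

6


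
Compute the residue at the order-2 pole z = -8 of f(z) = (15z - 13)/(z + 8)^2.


Step 1: Pole of order 2 at z = -8
Step 2: Res = lim d/dz [(z + 8)^2 * f(z)] as z -> -8
Step 3: (z + 8)^2 * f(z) = 15z - 13
Step 4: d/dz[15z - 13] = 15

15


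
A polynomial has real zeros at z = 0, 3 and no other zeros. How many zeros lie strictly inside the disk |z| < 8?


Step 1: Check each root:
  z = 0: |0| = 0 < 8
  z = 3: |3| = 3 < 8
Step 2: Count = 2

2


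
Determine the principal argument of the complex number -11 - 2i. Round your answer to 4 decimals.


Step 1: z = -11 - 2i
Step 2: arg(z) = atan2(-2, -11)
Step 3: arg(z) = -2.9617

-2.9617


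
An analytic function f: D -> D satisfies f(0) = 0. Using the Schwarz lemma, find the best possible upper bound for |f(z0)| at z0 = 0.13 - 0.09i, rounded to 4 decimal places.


Step 1: Schwarz lemma: if f: D -> D is analytic with f(0) = 0, then |f(z)| <= |z| for all z in D, and this is sharp (f(z) = z).
Step 2: |z0|^2 = 0.13^2 + (-0.09)^2 = 0.025
Step 3: |z0| = sqrt(0.025) = 0.158114
Step 4: Best bound = |z0| = 0.1581

0.1581


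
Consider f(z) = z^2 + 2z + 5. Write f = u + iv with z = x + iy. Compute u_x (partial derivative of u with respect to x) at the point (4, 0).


Step 1: f(z) = (x+iy)^2 + 2(x+iy) + 5
Step 2: u = (x^2 - y^2) + 2x + 5
Step 3: u_x = 2x + 2
Step 4: At (4, 0): u_x = 8 + 2 = 10

10


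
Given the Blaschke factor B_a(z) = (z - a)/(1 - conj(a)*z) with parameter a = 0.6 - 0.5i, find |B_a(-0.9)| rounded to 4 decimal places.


Step 1: Numerator z0 - a = -0.9 - (0.6 - 0.5i) = -1.5 + 0.5i
Step 2: Denominator 1 - conj(a)*z0 = 1 - (0.6 + 0.5i)*(-0.9) = 1.54 + 0.45i
Step 3: |z0 - a|^2 = (-1.5)^2 + 0.5^2 = 2.5; |1 - conj(a)*z0|^2 = 1.54^2 + 0.45^2 = 2.5741
Step 4: |B_a(-0.9)| = sqrt(2.5 / 2.5741) = sqrt(0.971213)
Step 5: = 0.9855

0.9855


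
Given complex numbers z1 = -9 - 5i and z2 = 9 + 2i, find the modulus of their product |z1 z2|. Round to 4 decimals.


Step 1: |z1| = sqrt((-9)^2 + (-5)^2) = sqrt(106)
Step 2: |z2| = sqrt(9^2 + 2^2) = sqrt(85)
Step 3: |z1*z2| = |z1|*|z2| = sqrt(106) * sqrt(85) = sqrt(106 * 85) = sqrt(9010)
Step 4: = 94.921

94.921


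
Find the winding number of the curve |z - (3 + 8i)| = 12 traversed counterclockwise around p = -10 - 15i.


Step 1: Center c = (3, 8), radius = 12
Step 2: |p - c|^2 = (-13)^2 + (-23)^2 = 698
Step 3: r^2 = 144
Step 4: |p-c| > r so winding number = 0

0


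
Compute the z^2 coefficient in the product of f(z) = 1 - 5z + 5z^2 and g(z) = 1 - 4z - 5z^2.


Step 1: z^2 term in f*g comes from: (1)*(-5z^2) + (-5z)*(-4z) + (5z^2)*(1)
Step 2: = -5 + 20 + 5
Step 3: = 20

20


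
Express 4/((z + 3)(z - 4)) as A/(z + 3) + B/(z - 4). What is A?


Step 1: Multiply both sides by (z + 3) and set z = -3
Step 2: A = 4 / (-3 - 4)
Step 3: A = 4 / (-7)
Step 4: A = -4/7

-4/7


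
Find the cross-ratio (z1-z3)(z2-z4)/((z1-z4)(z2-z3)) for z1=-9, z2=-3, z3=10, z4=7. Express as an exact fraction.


Step 1: (z1-z3)(z2-z4) = (-19) * (-10) = 190
Step 2: (z1-z4)(z2-z3) = (-16) * (-13) = 208
Step 3: Cross-ratio = 190/208 = 95/104

95/104


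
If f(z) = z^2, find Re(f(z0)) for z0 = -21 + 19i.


Step 1: z0 = -21 + 19i
Step 2: z0^2 = (-21)^2 - 19^2 - 798i
Step 3: real part = 441 - 361 = 80

80


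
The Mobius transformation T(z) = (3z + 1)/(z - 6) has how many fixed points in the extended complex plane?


Step 1: Fixed points satisfy T(z) = z
Step 2: z^2 - 9z - 1 = 0
Step 3: Discriminant = (-9)^2 - 4*1*(-1) = 85
Step 4: Number of fixed points = 2

2


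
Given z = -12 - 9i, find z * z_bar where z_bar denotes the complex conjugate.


Step 1: conj(z) = -12 + 9i
Step 2: z * conj(z) = (-12)^2 + (-9)^2
Step 3: = 144 + 81 = 225

225


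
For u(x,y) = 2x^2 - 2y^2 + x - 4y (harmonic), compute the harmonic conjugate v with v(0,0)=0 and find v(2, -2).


Step 1: v_x = -u_y = 4y + 4
Step 2: v_y = u_x = 4x + 1
Step 3: v = 4xy + 4x + y + C
Step 4: v(0,0) = 0 => C = 0
Step 5: v(2, -2) = -10

-10


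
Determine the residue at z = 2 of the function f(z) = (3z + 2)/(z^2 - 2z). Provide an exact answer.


Step 1: Q(z) = z^2 - 2z = (z - 2)(z)
Step 2: Q'(z) = 2z - 2
Step 3: Q'(2) = 2, P(2) = 8
Step 4: Res = P(2)/Q'(2) = 8/2 = 4

4


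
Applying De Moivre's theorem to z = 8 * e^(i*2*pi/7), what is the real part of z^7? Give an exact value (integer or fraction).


Step 1: By De Moivre's theorem, z^7 = 8^7 * e^(i*7*2*pi/7) = 2097152 * (cos(2*pi) + i*sin(2*pi))
Step 2: |z|^7 = 8^7 = 2097152
Step 3: Reduce the angle mod 2*pi: 2*pi - 2*pi = 0
Step 4: cos(0) = 1
Step 5: Re(z^7) = 2097152 * 1 = 2097152

2097152


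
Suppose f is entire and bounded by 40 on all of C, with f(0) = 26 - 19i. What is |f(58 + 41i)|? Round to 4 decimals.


Step 1: By Liouville's theorem, a bounded entire function is constant.
Step 2: f(z) = f(0) = 26 - 19i for all z.
Step 3: |f(w)| = |26 - 19i| = sqrt(676 + 361)
Step 4: = 32.2025

32.2025


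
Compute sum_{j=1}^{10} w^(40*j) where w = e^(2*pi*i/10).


Step 1: The sum sum_{j=1}^{n} w^(k*j) equals n if n | k, else 0.
Step 2: Here n = 10, k = 40
Step 3: Does n divide k? 10 | 40 -> True
Step 4: Sum = 10

10


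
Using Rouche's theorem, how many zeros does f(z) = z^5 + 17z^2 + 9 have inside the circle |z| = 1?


Step 1: On |z| = 1 the three terms have sizes |z^5| = 1^5 = 1, |17z^2| = 17*1^2 = 17, |9| = 9
Step 2: The dominant term is g(z) = 17z^2; let h(z) = z^5 + 9 so f = g + h
Step 3: On |z| = 1: |g| = 17 and |h| <= 1 + 9 = 10
Step 4: Since 17 > 10, |h| < |g| on |z| = 1, so by Rouche f has the same number of zeros as g inside |z| < 1
Step 5: g(z) = 17z^2 has 2 zeros (at the origin, multiplicity 2) inside |z| < 1. Answer = 2

2


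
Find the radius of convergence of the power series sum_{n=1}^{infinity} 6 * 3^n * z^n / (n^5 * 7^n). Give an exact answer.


Step 1: General term a_n = 6 * 3^n / (n^5 * 7^n)
Step 2: By the root test, |a_n|^(1/n) = 6^(1/n) * 3 / (n^(5/n) * 7) -> 3/7 as n -> infinity (since 6^(1/n) -> 1 and n^(5/n) -> 1)
Step 3: R = 1/lim|a_n|^(1/n) = 7/3

7/3


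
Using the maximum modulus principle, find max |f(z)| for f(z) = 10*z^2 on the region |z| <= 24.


Step 1: On |z| = 24, |f(z)| = 10 * |z|^2 = 10 * 24^2
Step 2: By maximum modulus principle, maximum is on boundary.
Step 3: Maximum = 10 * 576 = 5760

5760


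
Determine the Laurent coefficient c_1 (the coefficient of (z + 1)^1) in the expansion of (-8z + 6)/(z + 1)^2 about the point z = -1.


Step 1: Write the numerator in powers of (z + 1): -8z + 6 = -8(z + 1) + (-8*(-1) + 6) = -8(z + 1) + 14
Step 2: Divide by (z + 1)^2: f(z) = 14(z + 1)^(-2) - 8(z + 1)^(-1)
Step 3: This finite sum is the Laurent series of f about z = -1.
Step 4: Only the powers -2 and -1 appear, so the coefficient of (z + 1)^1 = 0

0


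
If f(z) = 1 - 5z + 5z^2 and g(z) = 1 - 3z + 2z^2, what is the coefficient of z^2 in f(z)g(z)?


Step 1: z^2 term in f*g comes from: (1)*(2z^2) + (-5z)*(-3z) + (5z^2)*(1)
Step 2: = 2 + 15 + 5
Step 3: = 22

22


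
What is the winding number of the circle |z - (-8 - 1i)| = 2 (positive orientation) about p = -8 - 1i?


Step 1: Center c = (-8, -1), radius = 2
Step 2: |p - c|^2 = 0^2 + 0^2 = 0
Step 3: r^2 = 4
Step 4: |p-c| < r so winding number = 1

1


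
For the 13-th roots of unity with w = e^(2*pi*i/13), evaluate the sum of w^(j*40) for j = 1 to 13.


Step 1: The sum sum_{j=1}^{n} w^(k*j) equals n if n | k, else 0.
Step 2: Here n = 13, k = 40
Step 3: Does n divide k? 13 | 40 -> False
Step 4: Sum = 0

0


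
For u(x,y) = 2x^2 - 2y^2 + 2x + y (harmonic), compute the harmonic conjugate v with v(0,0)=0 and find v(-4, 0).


Step 1: v_x = -u_y = 4y - 1
Step 2: v_y = u_x = 4x + 2
Step 3: v = 4xy - x + 2y + C
Step 4: v(0,0) = 0 => C = 0
Step 5: v(-4, 0) = 4

4


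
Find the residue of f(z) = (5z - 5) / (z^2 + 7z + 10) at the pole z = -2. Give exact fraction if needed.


Step 1: Q(z) = z^2 + 7z + 10 = (z + 2)(z + 5)
Step 2: Q'(z) = 2z + 7
Step 3: Q'(-2) = 3, P(-2) = -15
Step 4: Res = P(-2)/Q'(-2) = -15/3 = -5

-5


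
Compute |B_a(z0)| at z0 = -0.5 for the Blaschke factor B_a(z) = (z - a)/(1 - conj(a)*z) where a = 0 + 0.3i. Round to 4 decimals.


Step 1: Numerator z0 - a = -0.5 - (0 + 0.3i) = -0.5 - 0.3i
Step 2: Denominator 1 - conj(a)*z0 = 1 - (0 - 0.3i)*(-0.5) = 1 - 0.15i
Step 3: |z0 - a|^2 = (-0.5)^2 + (-0.3)^2 = 0.34; |1 - conj(a)*z0|^2 = 1^2 + (-0.15)^2 = 1.0225
Step 4: |B_a(-0.5)| = sqrt(0.34 / 1.0225) = sqrt(0.332518)
Step 5: = 0.5766

0.5766


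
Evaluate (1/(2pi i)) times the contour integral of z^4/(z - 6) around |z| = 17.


Step 1: f(z) = z^4, a = 6 is inside |z| = 17
Step 2: By Cauchy integral formula: (1/(2pi*i)) * integral = f(a)
Step 3: f(6) = 6^4 = 1296

1296


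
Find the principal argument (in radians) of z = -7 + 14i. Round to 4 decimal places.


Step 1: z = -7 + 14i
Step 2: arg(z) = atan2(14, -7)
Step 3: arg(z) = 2.0344

2.0344


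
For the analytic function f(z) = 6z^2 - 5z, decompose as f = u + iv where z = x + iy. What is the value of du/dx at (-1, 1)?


Step 1: f(z) = 6(x+iy)^2 - 5(x+iy) + 0
Step 2: u = 6(x^2 - y^2) - 5x + 0
Step 3: u_x = 12x - 5
Step 4: At (-1, 1): u_x = -12 - 5 = -17

-17


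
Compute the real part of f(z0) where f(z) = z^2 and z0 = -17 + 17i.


Step 1: z0 = -17 + 17i
Step 2: z0^2 = (-17)^2 - 17^2 - 578i
Step 3: real part = 289 - 289 = 0

0


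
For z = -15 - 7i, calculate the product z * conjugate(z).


Step 1: conj(z) = -15 + 7i
Step 2: z * conj(z) = (-15)^2 + (-7)^2
Step 3: = 225 + 49 = 274

274


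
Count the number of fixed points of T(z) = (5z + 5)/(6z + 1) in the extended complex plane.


Step 1: Fixed points satisfy T(z) = z
Step 2: 6z^2 - 4z - 5 = 0
Step 3: Discriminant = (-4)^2 - 4*6*(-5) = 136
Step 4: Number of fixed points = 2

2


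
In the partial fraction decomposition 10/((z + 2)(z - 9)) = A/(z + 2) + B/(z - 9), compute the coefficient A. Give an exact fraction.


Step 1: Multiply both sides by (z + 2) and set z = -2
Step 2: A = 10 / (-2 - 9)
Step 3: A = 10 / (-11)
Step 4: A = -10/11

-10/11


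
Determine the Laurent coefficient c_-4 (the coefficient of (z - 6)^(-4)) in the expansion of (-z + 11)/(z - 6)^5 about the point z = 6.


Step 1: Write the numerator in powers of (z - 6): -z + 11 = -(z - 6) + (-1*6 + 11) = -(z - 6) + 5
Step 2: Divide by (z - 6)^5: f(z) = 5(z - 6)^(-5) - (z - 6)^(-4)
Step 3: This finite sum is the Laurent series of f about z = 6.
Step 4: Coefficient of (z - 6)^(-4) = coefficient of (z - 6) in the re-centred numerator = -1

-1


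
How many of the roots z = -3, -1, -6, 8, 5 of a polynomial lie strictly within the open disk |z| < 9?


Step 1: Check each root:
  z = -3: |-3| = 3 < 9
  z = -1: |-1| = 1 < 9
  z = -6: |-6| = 6 < 9
  z = 8: |8| = 8 < 9
  z = 5: |5| = 5 < 9
Step 2: Count = 5

5


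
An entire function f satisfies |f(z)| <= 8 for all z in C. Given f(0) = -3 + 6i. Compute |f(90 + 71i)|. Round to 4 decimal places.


Step 1: By Liouville's theorem, a bounded entire function is constant.
Step 2: f(z) = f(0) = -3 + 6i for all z.
Step 3: |f(w)| = |-3 + 6i| = sqrt(9 + 36)
Step 4: = 6.7082

6.7082


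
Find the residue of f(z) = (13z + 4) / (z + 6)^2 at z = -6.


Step 1: Pole of order 2 at z = -6
Step 2: Res = lim d/dz [(z + 6)^2 * f(z)] as z -> -6
Step 3: (z + 6)^2 * f(z) = 13z + 4
Step 4: d/dz[13z + 4] = 13

13


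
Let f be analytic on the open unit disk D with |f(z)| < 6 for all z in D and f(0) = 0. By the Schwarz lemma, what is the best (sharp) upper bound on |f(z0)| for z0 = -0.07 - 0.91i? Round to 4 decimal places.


Step 1: g = f/6 maps D -> D with g(0) = 0, so by the Schwarz lemma |g(z)| <= |z|, i.e. |f(z)| <= 6|z|; this is sharp (f(z) = 6z).
Step 2: |z0|^2 = (-0.07)^2 + (-0.91)^2 = 0.833
Step 3: |z0| = sqrt(0.833) = 0.912688
Step 4: Best bound = 6 * |z0| = 6 * 0.912688 = 5.4761

5.4761


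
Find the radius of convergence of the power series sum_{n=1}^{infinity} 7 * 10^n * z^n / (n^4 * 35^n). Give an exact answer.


Step 1: General term a_n = 7 * 10^n / (n^4 * 35^n)
Step 2: By the root test, |a_n|^(1/n) = 7^(1/n) * 10 / (n^(4/n) * 35) -> 10/35 as n -> infinity (since 7^(1/n) -> 1 and n^(4/n) -> 1)
Step 3: R = 1/lim|a_n|^(1/n) = 35/10 = 7/2

7/2


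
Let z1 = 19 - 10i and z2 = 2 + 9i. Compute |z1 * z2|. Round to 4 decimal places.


Step 1: |z1| = sqrt(19^2 + (-10)^2) = sqrt(461)
Step 2: |z2| = sqrt(2^2 + 9^2) = sqrt(85)
Step 3: |z1*z2| = |z1|*|z2| = sqrt(461) * sqrt(85) = sqrt(461 * 85) = sqrt(39185)
Step 4: = 197.952

197.952


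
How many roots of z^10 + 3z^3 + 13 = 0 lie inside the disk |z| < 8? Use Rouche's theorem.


Step 1: On |z| = 8 the three terms have sizes |z^10| = 8^10 = 1073741824, |3z^3| = 3*8^3 = 1536, |13| = 13
Step 2: The dominant term is g(z) = z^10; let h(z) = 3z^3 + 13 so f = g + h
Step 3: On |z| = 8: |g| = 1073741824 and |h| <= 1536 + 13 = 1549
Step 4: Since 1073741824 > 1549, |h| < |g| on |z| = 8, so by Rouche f has the same number of zeros as g inside |z| < 8
Step 5: g(z) = z^10 has 10 zeros (all at the origin) inside |z| < 8. Answer = 10

10


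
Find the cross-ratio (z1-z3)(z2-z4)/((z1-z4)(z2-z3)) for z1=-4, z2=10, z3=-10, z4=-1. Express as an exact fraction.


Step 1: (z1-z3)(z2-z4) = 6 * 11 = 66
Step 2: (z1-z4)(z2-z3) = (-3) * 20 = -60
Step 3: Cross-ratio = -66/60 = -11/10

-11/10


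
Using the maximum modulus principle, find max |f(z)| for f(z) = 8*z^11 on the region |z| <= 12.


Step 1: On |z| = 12, |f(z)| = 8 * |z|^11 = 8 * 12^11
Step 2: By maximum modulus principle, maximum is on boundary.
Step 3: Maximum = 8 * 743008370688 = 5944066965504

5944066965504


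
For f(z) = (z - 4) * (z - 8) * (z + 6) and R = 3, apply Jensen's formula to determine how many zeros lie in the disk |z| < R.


Jensen's formula: (1/2pi)*integral log|f(Re^it)|dt = log|f(0)| + sum_{|a_k|<R} log(R/|a_k|)
Step 1: f(0) = (-4) * (-8) * 6 = 192
Step 2: log|f(0)| = log|4| + log|8| + log|-6| = 5.2575
Step 3: Zeros inside |z| < 3: none
Step 4: Jensen sum = (empty sum) = 0
Step 5: n(R) = number of terms in the Jensen sum = count of zeros inside |z| < 3 = 0

0


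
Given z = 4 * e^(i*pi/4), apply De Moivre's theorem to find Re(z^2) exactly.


Step 1: By De Moivre's theorem, z^2 = 4^2 * e^(i*2*pi/4) = 16 * (cos(pi/2) + i*sin(pi/2))
Step 2: |z|^2 = 4^2 = 16
Step 3: The angle pi/2 already lies in [0, 2*pi)
Step 4: cos(pi/2) = 0
Step 5: Re(z^2) = 16 * 0 = 0

0


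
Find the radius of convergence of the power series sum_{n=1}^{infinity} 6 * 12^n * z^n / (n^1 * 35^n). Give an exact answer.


Step 1: General term a_n = 6 * 12^n / (n^1 * 35^n)
Step 2: By the root test, |a_n|^(1/n) = 6^(1/n) * 12 / (n^(1/n) * 35) -> 12/35 as n -> infinity (since 6^(1/n) -> 1 and n^(1/n) -> 1)
Step 3: R = 1/lim|a_n|^(1/n) = 35/12

35/12


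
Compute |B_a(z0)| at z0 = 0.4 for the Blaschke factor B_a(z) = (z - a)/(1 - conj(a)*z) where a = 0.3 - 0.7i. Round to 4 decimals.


Step 1: Numerator z0 - a = 0.4 - (0.3 - 0.7i) = 0.1 + 0.7i
Step 2: Denominator 1 - conj(a)*z0 = 1 - (0.3 + 0.7i)*0.4 = 0.88 - 0.28i
Step 3: |z0 - a|^2 = 0.1^2 + 0.7^2 = 0.5; |1 - conj(a)*z0|^2 = 0.88^2 + (-0.28)^2 = 0.8528
Step 4: |B_a(0.4)| = sqrt(0.5 / 0.8528) = sqrt(0.586304)
Step 5: = 0.7657

0.7657


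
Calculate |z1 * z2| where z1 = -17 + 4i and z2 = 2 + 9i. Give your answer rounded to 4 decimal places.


Step 1: |z1| = sqrt((-17)^2 + 4^2) = sqrt(305)
Step 2: |z2| = sqrt(2^2 + 9^2) = sqrt(85)
Step 3: |z1*z2| = |z1|*|z2| = sqrt(305) * sqrt(85) = sqrt(305 * 85) = sqrt(25925)
Step 4: = 161.0124

161.0124


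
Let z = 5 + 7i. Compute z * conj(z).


Step 1: conj(z) = 5 - 7i
Step 2: z * conj(z) = 5^2 + 7^2
Step 3: = 25 + 49 = 74

74


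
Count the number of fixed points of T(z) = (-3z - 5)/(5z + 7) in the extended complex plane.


Step 1: Fixed points satisfy T(z) = z
Step 2: 5z^2 + 10z + 5 = 0
Step 3: Discriminant = 10^2 - 4*5*5 = 0
Step 4: Number of fixed points = 1

1


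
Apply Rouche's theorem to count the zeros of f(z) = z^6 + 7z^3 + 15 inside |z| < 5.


Step 1: On |z| = 5 the three terms have sizes |z^6| = 5^6 = 15625, |7z^3| = 7*5^3 = 875, |15| = 15
Step 2: The dominant term is g(z) = z^6; let h(z) = 7z^3 + 15 so f = g + h
Step 3: On |z| = 5: |g| = 15625 and |h| <= 875 + 15 = 890
Step 4: Since 15625 > 890, |h| < |g| on |z| = 5, so by Rouche f has the same number of zeros as g inside |z| < 5
Step 5: g(z) = z^6 has 6 zeros (all at the origin) inside |z| < 5. Answer = 6

6


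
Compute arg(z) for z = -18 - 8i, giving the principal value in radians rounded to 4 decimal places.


Step 1: z = -18 - 8i
Step 2: arg(z) = atan2(-8, -18)
Step 3: arg(z) = -2.7234

-2.7234


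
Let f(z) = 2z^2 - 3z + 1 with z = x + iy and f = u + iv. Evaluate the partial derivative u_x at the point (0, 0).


Step 1: f(z) = 2(x+iy)^2 - 3(x+iy) + 1
Step 2: u = 2(x^2 - y^2) - 3x + 1
Step 3: u_x = 4x - 3
Step 4: At (0, 0): u_x = 0 - 3 = -3

-3


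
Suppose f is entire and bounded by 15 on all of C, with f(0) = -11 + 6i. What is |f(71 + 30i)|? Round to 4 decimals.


Step 1: By Liouville's theorem, a bounded entire function is constant.
Step 2: f(z) = f(0) = -11 + 6i for all z.
Step 3: |f(w)| = |-11 + 6i| = sqrt(121 + 36)
Step 4: = 12.53

12.53


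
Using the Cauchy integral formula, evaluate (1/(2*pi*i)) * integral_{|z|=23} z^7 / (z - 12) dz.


Step 1: f(z) = z^7, a = 12 is inside |z| = 23
Step 2: By Cauchy integral formula: (1/(2pi*i)) * integral = f(a)
Step 3: f(12) = 12^7 = 35831808

35831808


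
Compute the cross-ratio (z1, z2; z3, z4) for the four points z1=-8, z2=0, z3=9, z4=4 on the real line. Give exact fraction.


Step 1: (z1-z3)(z2-z4) = (-17) * (-4) = 68
Step 2: (z1-z4)(z2-z3) = (-12) * (-9) = 108
Step 3: Cross-ratio = 68/108 = 17/27

17/27


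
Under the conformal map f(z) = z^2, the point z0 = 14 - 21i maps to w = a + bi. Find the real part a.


Step 1: z0 = 14 - 21i
Step 2: z0^2 = 14^2 - (-21)^2 - 588i
Step 3: real part = 196 - 441 = -245

-245


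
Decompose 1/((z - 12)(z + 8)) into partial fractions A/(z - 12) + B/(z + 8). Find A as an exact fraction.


Step 1: Multiply both sides by (z - 12) and set z = 12
Step 2: A = 1 / (12 + 8)
Step 3: A = 1 / 20
Step 4: A = 1/20

1/20


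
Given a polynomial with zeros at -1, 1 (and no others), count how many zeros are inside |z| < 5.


Step 1: Check each root:
  z = -1: |-1| = 1 < 5
  z = 1: |1| = 1 < 5
Step 2: Count = 2

2


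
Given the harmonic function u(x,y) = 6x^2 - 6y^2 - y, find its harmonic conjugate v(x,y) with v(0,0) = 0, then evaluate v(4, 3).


Step 1: v_x = -u_y = 12y + 1
Step 2: v_y = u_x = 12x + 0
Step 3: v = 12xy + x + C
Step 4: v(0,0) = 0 => C = 0
Step 5: v(4, 3) = 148

148


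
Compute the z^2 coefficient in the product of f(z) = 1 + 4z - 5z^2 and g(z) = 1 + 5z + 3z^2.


Step 1: z^2 term in f*g comes from: (1)*(3z^2) + (4z)*(5z) + (-5z^2)*(1)
Step 2: = 3 + 20 - 5
Step 3: = 18

18


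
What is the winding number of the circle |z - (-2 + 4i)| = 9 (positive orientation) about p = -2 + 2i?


Step 1: Center c = (-2, 4), radius = 9
Step 2: |p - c|^2 = 0^2 + (-2)^2 = 4
Step 3: r^2 = 81
Step 4: |p-c| < r so winding number = 1

1


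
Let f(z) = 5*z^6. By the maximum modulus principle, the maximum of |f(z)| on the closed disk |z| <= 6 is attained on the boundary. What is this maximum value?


Step 1: On |z| = 6, |f(z)| = 5 * |z|^6 = 5 * 6^6
Step 2: By maximum modulus principle, maximum is on boundary.
Step 3: Maximum = 5 * 46656 = 233280

233280


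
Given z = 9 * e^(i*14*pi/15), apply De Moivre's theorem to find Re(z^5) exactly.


Step 1: By De Moivre's theorem, z^5 = 9^5 * e^(i*5*14*pi/15) = 59049 * (cos(14*pi/3) + i*sin(14*pi/3))
Step 2: |z|^5 = 9^5 = 59049
Step 3: Reduce the angle mod 2*pi: 14*pi/3 - 4*pi = 2*pi/3
Step 4: cos(2*pi/3) = -1/2
Step 5: Re(z^5) = 59049 * (-1/2) = -59049/2

-59049/2


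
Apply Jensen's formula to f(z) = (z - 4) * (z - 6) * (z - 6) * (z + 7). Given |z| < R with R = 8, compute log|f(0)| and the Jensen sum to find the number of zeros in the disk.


Jensen's formula: (1/2pi)*integral log|f(Re^it)|dt = log|f(0)| + sum_{|a_k|<R} log(R/|a_k|)
Step 1: f(0) = (-4) * (-6) * (-6) * 7 = -1008
Step 2: log|f(0)| = log|4| + log|6| + log|6| + log|-7| = 6.9157
Step 3: Zeros inside |z| < 8: 4, 6, 6, -7
Step 4: Jensen sum = log(8/4) + log(8/6) + log(8/6) + log(8/7) = 1.402
Step 5: n(R) = number of terms in the Jensen sum = count of zeros inside |z| < 8 = 4

4


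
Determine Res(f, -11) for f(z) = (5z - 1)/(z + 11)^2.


Step 1: Pole of order 2 at z = -11
Step 2: Res = lim d/dz [(z + 11)^2 * f(z)] as z -> -11
Step 3: (z + 11)^2 * f(z) = 5z - 1
Step 4: d/dz[5z - 1] = 5

5


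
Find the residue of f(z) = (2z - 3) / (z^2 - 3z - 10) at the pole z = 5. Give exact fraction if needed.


Step 1: Q(z) = z^2 - 3z - 10 = (z - 5)(z + 2)
Step 2: Q'(z) = 2z - 3
Step 3: Q'(5) = 7, P(5) = 7
Step 4: Res = P(5)/Q'(5) = 7/7 = 1

1


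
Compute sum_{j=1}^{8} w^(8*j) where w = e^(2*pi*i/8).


Step 1: The sum sum_{j=1}^{n} w^(k*j) equals n if n | k, else 0.
Step 2: Here n = 8, k = 8
Step 3: Does n divide k? 8 | 8 -> True
Step 4: Sum = 8

8


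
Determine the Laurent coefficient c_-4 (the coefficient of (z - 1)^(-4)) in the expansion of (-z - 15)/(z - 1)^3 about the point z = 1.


Step 1: Write the numerator in powers of (z - 1): -z - 15 = -(z - 1) + (-1*1 - 15) = -(z - 1) - 16
Step 2: Divide by (z - 1)^3: f(z) = -16(z - 1)^(-3) - (z - 1)^(-2)
Step 3: This finite sum is the Laurent series of f about z = 1.
Step 4: Only the powers -3 and -2 appear, so the coefficient of (z - 1)^(-4) = 0

0


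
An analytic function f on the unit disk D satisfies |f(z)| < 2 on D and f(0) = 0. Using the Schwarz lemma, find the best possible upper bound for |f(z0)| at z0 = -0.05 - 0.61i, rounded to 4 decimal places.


Step 1: g = f/2 maps D -> D with g(0) = 0, so by the Schwarz lemma |g(z)| <= |z|, i.e. |f(z)| <= 2|z|; this is sharp (f(z) = 2z).
Step 2: |z0|^2 = (-0.05)^2 + (-0.61)^2 = 0.3746
Step 3: |z0| = sqrt(0.3746) = 0.612046
Step 4: Best bound = 2 * |z0| = 2 * 0.612046 = 1.2241

1.2241


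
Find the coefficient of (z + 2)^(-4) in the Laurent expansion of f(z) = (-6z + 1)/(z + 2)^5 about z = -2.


Step 1: Write the numerator in powers of (z + 2): -6z + 1 = -6(z + 2) + (-6*(-2) + 1) = -6(z + 2) + 13
Step 2: Divide by (z + 2)^5: f(z) = 13(z + 2)^(-5) - 6(z + 2)^(-4)
Step 3: This finite sum is the Laurent series of f about z = -2.
Step 4: Coefficient of (z + 2)^(-4) = coefficient of (z + 2) in the re-centred numerator = -6

-6


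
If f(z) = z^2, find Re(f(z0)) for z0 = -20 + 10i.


Step 1: z0 = -20 + 10i
Step 2: z0^2 = (-20)^2 - 10^2 - 400i
Step 3: real part = 400 - 100 = 300

300


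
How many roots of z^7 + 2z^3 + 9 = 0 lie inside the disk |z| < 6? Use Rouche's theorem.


Step 1: On |z| = 6 the three terms have sizes |z^7| = 6^7 = 279936, |2z^3| = 2*6^3 = 432, |9| = 9
Step 2: The dominant term is g(z) = z^7; let h(z) = 2z^3 + 9 so f = g + h
Step 3: On |z| = 6: |g| = 279936 and |h| <= 432 + 9 = 441
Step 4: Since 279936 > 441, |h| < |g| on |z| = 6, so by Rouche f has the same number of zeros as g inside |z| < 6
Step 5: g(z) = z^7 has 7 zeros (all at the origin) inside |z| < 6. Answer = 7

7


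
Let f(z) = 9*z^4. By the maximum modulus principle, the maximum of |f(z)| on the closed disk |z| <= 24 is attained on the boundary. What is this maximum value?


Step 1: On |z| = 24, |f(z)| = 9 * |z|^4 = 9 * 24^4
Step 2: By maximum modulus principle, maximum is on boundary.
Step 3: Maximum = 9 * 331776 = 2985984

2985984


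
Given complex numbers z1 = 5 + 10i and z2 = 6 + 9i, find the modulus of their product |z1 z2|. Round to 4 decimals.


Step 1: |z1| = sqrt(5^2 + 10^2) = sqrt(125)
Step 2: |z2| = sqrt(6^2 + 9^2) = sqrt(117)
Step 3: |z1*z2| = |z1|*|z2| = sqrt(125) * sqrt(117) = sqrt(125 * 117) = sqrt(14625)
Step 4: = 120.9339

120.9339


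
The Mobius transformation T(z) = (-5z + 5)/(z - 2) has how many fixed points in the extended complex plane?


Step 1: Fixed points satisfy T(z) = z
Step 2: z^2 + 3z - 5 = 0
Step 3: Discriminant = 3^2 - 4*1*(-5) = 29
Step 4: Number of fixed points = 2

2


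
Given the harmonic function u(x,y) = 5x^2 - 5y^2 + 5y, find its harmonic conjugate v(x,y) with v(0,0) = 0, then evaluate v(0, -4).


Step 1: v_x = -u_y = 10y - 5
Step 2: v_y = u_x = 10x + 0
Step 3: v = 10xy - 5x + C
Step 4: v(0,0) = 0 => C = 0
Step 5: v(0, -4) = 0

0


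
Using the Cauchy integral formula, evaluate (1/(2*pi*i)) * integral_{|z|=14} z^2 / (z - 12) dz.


Step 1: f(z) = z^2, a = 12 is inside |z| = 14
Step 2: By Cauchy integral formula: (1/(2pi*i)) * integral = f(a)
Step 3: f(12) = 12^2 = 144

144


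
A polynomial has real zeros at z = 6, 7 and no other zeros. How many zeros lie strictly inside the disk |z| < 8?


Step 1: Check each root:
  z = 6: |6| = 6 < 8
  z = 7: |7| = 7 < 8
Step 2: Count = 2

2


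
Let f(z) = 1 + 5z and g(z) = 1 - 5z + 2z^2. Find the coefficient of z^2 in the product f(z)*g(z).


Step 1: z^2 term in f*g comes from: (1)*(2z^2) + (5z)*(-5z) + (0)*(1)
Step 2: = 2 - 25 + 0
Step 3: = -23

-23


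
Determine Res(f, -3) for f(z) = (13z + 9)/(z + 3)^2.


Step 1: Pole of order 2 at z = -3
Step 2: Res = lim d/dz [(z + 3)^2 * f(z)] as z -> -3
Step 3: (z + 3)^2 * f(z) = 13z + 9
Step 4: d/dz[13z + 9] = 13

13


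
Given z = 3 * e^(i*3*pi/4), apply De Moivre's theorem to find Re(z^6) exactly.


Step 1: By De Moivre's theorem, z^6 = 3^6 * e^(i*6*3*pi/4) = 729 * (cos(9*pi/2) + i*sin(9*pi/2))
Step 2: |z|^6 = 3^6 = 729
Step 3: Reduce the angle mod 2*pi: 9*pi/2 - 4*pi = pi/2
Step 4: cos(pi/2) = 0
Step 5: Re(z^6) = 729 * 0 = 0

0


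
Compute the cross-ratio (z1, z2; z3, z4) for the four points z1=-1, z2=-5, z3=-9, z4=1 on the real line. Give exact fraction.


Step 1: (z1-z3)(z2-z4) = 8 * (-6) = -48
Step 2: (z1-z4)(z2-z3) = (-2) * 4 = -8
Step 3: Cross-ratio = 48/8 = 6

6


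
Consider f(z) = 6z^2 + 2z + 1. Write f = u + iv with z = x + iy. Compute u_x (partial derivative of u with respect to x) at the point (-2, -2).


Step 1: f(z) = 6(x+iy)^2 + 2(x+iy) + 1
Step 2: u = 6(x^2 - y^2) + 2x + 1
Step 3: u_x = 12x + 2
Step 4: At (-2, -2): u_x = -24 + 2 = -22

-22


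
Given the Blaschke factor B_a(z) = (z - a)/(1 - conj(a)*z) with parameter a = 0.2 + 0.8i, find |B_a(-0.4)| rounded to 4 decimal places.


Step 1: Numerator z0 - a = -0.4 - (0.2 + 0.8i) = -0.6 - 0.8i
Step 2: Denominator 1 - conj(a)*z0 = 1 - (0.2 - 0.8i)*(-0.4) = 1.08 - 0.32i
Step 3: |z0 - a|^2 = (-0.6)^2 + (-0.8)^2 = 1; |1 - conj(a)*z0|^2 = 1.08^2 + (-0.32)^2 = 1.2688
Step 4: |B_a(-0.4)| = sqrt(1 / 1.2688) = sqrt(0.788146)
Step 5: = 0.8878

0.8878


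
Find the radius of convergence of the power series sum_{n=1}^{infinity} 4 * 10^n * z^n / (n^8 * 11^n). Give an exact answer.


Step 1: General term a_n = 4 * 10^n / (n^8 * 11^n)
Step 2: By the root test, |a_n|^(1/n) = 4^(1/n) * 10 / (n^(8/n) * 11) -> 10/11 as n -> infinity (since 4^(1/n) -> 1 and n^(8/n) -> 1)
Step 3: R = 1/lim|a_n|^(1/n) = 11/10

11/10


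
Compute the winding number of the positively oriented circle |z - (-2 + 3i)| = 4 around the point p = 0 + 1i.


Step 1: Center c = (-2, 3), radius = 4
Step 2: |p - c|^2 = 2^2 + (-2)^2 = 8
Step 3: r^2 = 16
Step 4: |p-c| < r so winding number = 1

1


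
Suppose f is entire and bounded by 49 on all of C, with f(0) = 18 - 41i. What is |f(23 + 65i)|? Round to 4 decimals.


Step 1: By Liouville's theorem, a bounded entire function is constant.
Step 2: f(z) = f(0) = 18 - 41i for all z.
Step 3: |f(w)| = |18 - 41i| = sqrt(324 + 1681)
Step 4: = 44.7772

44.7772


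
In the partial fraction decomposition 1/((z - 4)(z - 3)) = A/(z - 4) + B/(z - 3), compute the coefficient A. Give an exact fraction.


Step 1: Multiply both sides by (z - 4) and set z = 4
Step 2: A = 1 / (4 - 3)
Step 3: A = 1 / 1
Step 4: A = 1

1


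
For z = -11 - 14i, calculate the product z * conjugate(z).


Step 1: conj(z) = -11 + 14i
Step 2: z * conj(z) = (-11)^2 + (-14)^2
Step 3: = 121 + 196 = 317

317


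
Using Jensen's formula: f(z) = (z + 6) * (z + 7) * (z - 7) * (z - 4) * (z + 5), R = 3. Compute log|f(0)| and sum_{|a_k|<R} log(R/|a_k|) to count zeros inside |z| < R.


Jensen's formula: (1/2pi)*integral log|f(Re^it)|dt = log|f(0)| + sum_{|a_k|<R} log(R/|a_k|)
Step 1: f(0) = 6 * 7 * (-7) * (-4) * 5 = 5880
Step 2: log|f(0)| = log|-6| + log|-7| + log|7| + log|4| + log|-5| = 8.6793
Step 3: Zeros inside |z| < 3: none
Step 4: Jensen sum = (empty sum) = 0
Step 5: n(R) = number of terms in the Jensen sum = count of zeros inside |z| < 3 = 0

0


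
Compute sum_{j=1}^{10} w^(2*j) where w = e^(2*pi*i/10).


Step 1: The sum sum_{j=1}^{n} w^(k*j) equals n if n | k, else 0.
Step 2: Here n = 10, k = 2
Step 3: Does n divide k? 10 | 2 -> False
Step 4: Sum = 0

0


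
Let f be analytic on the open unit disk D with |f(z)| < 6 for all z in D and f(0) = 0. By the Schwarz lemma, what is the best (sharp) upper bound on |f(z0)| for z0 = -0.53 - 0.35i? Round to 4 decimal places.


Step 1: g = f/6 maps D -> D with g(0) = 0, so by the Schwarz lemma |g(z)| <= |z|, i.e. |f(z)| <= 6|z|; this is sharp (f(z) = 6z).
Step 2: |z0|^2 = (-0.53)^2 + (-0.35)^2 = 0.4034
Step 3: |z0| = sqrt(0.4034) = 0.635138
Step 4: Best bound = 6 * |z0| = 6 * 0.635138 = 3.8108

3.8108


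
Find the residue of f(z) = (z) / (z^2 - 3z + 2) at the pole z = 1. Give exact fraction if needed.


Step 1: Q(z) = z^2 - 3z + 2 = (z - 1)(z - 2)
Step 2: Q'(z) = 2z - 3
Step 3: Q'(1) = -1, P(1) = 1
Step 4: Res = P(1)/Q'(1) = 1/(-1) = -1

-1


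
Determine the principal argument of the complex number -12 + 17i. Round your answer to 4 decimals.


Step 1: z = -12 + 17i
Step 2: arg(z) = atan2(17, -12)
Step 3: arg(z) = 2.1855

2.1855


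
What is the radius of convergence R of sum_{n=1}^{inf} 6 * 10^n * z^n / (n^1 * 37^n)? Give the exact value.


Step 1: General term a_n = 6 * 10^n / (n^1 * 37^n)
Step 2: By the root test, |a_n|^(1/n) = 6^(1/n) * 10 / (n^(1/n) * 37) -> 10/37 as n -> infinity (since 6^(1/n) -> 1 and n^(1/n) -> 1)
Step 3: R = 1/lim|a_n|^(1/n) = 37/10

37/10


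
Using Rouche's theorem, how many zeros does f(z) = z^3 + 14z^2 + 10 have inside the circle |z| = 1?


Step 1: On |z| = 1 the three terms have sizes |z^3| = 1^3 = 1, |14z^2| = 14*1^2 = 14, |10| = 10
Step 2: The dominant term is g(z) = 14z^2; let h(z) = z^3 + 10 so f = g + h
Step 3: On |z| = 1: |g| = 14 and |h| <= 1 + 10 = 11
Step 4: Since 14 > 11, |h| < |g| on |z| = 1, so by Rouche f has the same number of zeros as g inside |z| < 1
Step 5: g(z) = 14z^2 has 2 zeros (at the origin, multiplicity 2) inside |z| < 1. Answer = 2

2


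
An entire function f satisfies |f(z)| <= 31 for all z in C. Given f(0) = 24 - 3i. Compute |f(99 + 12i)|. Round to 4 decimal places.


Step 1: By Liouville's theorem, a bounded entire function is constant.
Step 2: f(z) = f(0) = 24 - 3i for all z.
Step 3: |f(w)| = |24 - 3i| = sqrt(576 + 9)
Step 4: = 24.1868

24.1868


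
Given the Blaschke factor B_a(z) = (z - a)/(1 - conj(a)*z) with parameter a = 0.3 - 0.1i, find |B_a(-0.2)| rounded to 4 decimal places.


Step 1: Numerator z0 - a = -0.2 - (0.3 - 0.1i) = -0.5 + 0.1i
Step 2: Denominator 1 - conj(a)*z0 = 1 - (0.3 + 0.1i)*(-0.2) = 1.06 + 0.02i
Step 3: |z0 - a|^2 = (-0.5)^2 + 0.1^2 = 0.26; |1 - conj(a)*z0|^2 = 1.06^2 + 0.02^2 = 1.124
Step 4: |B_a(-0.2)| = sqrt(0.26 / 1.124) = sqrt(0.231317)
Step 5: = 0.481

0.481


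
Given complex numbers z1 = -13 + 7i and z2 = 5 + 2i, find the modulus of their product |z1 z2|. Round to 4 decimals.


Step 1: |z1| = sqrt((-13)^2 + 7^2) = sqrt(218)
Step 2: |z2| = sqrt(5^2 + 2^2) = sqrt(29)
Step 3: |z1*z2| = |z1|*|z2| = sqrt(218) * sqrt(29) = sqrt(218 * 29) = sqrt(6322)
Step 4: = 79.511

79.511


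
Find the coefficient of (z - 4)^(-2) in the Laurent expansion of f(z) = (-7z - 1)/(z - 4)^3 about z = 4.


Step 1: Write the numerator in powers of (z - 4): -7z - 1 = -7(z - 4) + (-7*4 - 1) = -7(z - 4) - 29
Step 2: Divide by (z - 4)^3: f(z) = -29(z - 4)^(-3) - 7(z - 4)^(-2)
Step 3: This finite sum is the Laurent series of f about z = 4.
Step 4: Coefficient of (z - 4)^(-2) = coefficient of (z - 4) in the re-centred numerator = -7

-7


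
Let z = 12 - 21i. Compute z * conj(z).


Step 1: conj(z) = 12 + 21i
Step 2: z * conj(z) = 12^2 + (-21)^2
Step 3: = 144 + 441 = 585

585


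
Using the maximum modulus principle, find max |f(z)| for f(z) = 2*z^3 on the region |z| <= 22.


Step 1: On |z| = 22, |f(z)| = 2 * |z|^3 = 2 * 22^3
Step 2: By maximum modulus principle, maximum is on boundary.
Step 3: Maximum = 2 * 10648 = 21296

21296


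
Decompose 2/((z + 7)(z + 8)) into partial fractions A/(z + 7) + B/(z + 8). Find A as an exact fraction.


Step 1: Multiply both sides by (z + 7) and set z = -7
Step 2: A = 2 / (-7 + 8)
Step 3: A = 2 / 1
Step 4: A = 2

2


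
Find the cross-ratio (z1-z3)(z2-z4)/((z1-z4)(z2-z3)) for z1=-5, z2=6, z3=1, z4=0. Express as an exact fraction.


Step 1: (z1-z3)(z2-z4) = (-6) * 6 = -36
Step 2: (z1-z4)(z2-z3) = (-5) * 5 = -25
Step 3: Cross-ratio = 36/25 = 36/25

36/25


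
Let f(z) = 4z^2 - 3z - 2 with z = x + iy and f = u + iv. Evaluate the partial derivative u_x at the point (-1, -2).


Step 1: f(z) = 4(x+iy)^2 - 3(x+iy) - 2
Step 2: u = 4(x^2 - y^2) - 3x - 2
Step 3: u_x = 8x - 3
Step 4: At (-1, -2): u_x = -8 - 3 = -11

-11


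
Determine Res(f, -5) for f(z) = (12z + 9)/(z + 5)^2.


Step 1: Pole of order 2 at z = -5
Step 2: Res = lim d/dz [(z + 5)^2 * f(z)] as z -> -5
Step 3: (z + 5)^2 * f(z) = 12z + 9
Step 4: d/dz[12z + 9] = 12

12
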